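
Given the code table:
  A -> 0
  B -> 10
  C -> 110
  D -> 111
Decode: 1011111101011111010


Decoding:
10 -> B
111 -> D
111 -> D
0 -> A
10 -> B
111 -> D
110 -> C
10 -> B


Result: BDDABDCB


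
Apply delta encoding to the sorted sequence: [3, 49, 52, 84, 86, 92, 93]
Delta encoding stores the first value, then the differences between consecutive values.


First value: 3
Deltas:
  49 - 3 = 46
  52 - 49 = 3
  84 - 52 = 32
  86 - 84 = 2
  92 - 86 = 6
  93 - 92 = 1


Delta encoded: [3, 46, 3, 32, 2, 6, 1]


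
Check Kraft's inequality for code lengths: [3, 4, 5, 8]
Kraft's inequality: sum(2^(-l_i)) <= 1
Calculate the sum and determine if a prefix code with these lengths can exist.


Sum = 2^(-3) + 2^(-4) + 2^(-5) + 2^(-8)
    = 0.125 + 0.0625 + 0.03125 + 0.00390625
    = 57/256 = 0.22265625
Since 0.22265625 <= 1, Kraft's inequality IS satisfied.
A prefix code with these lengths CAN exist.

Kraft sum = 0.22265625. Satisfied.


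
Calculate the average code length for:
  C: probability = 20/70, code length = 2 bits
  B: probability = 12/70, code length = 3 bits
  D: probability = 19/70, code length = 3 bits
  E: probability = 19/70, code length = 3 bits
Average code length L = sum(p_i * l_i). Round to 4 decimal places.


Weighted contributions p_i * l_i:
  C: (20/70) * 2 = 40/70
  B: (12/70) * 3 = 36/70
  D: (19/70) * 3 = 57/70
  E: (19/70) * 3 = 57/70
Sum = (40 + 36 + 57 + 57)/70 = 190/70

L = 190/70 = 2.7143 bits/symbol


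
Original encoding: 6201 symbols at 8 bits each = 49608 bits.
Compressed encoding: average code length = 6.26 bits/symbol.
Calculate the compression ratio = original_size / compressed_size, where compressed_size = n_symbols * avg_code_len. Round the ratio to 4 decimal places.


original_size = n_symbols * orig_bits = 6201 * 8 = 49608 bits
compressed_size = n_symbols * avg_code_len = 6201 * 6.26 = 38818.26 bits
ratio = original_size / compressed_size = 49608 / 38818.26 = 1.278

Compression ratio = 1.278


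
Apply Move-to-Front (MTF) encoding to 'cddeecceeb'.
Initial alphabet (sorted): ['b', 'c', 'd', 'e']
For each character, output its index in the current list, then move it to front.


MTF encoding:
'c': index 1 in ['b', 'c', 'd', 'e'] -> ['c', 'b', 'd', 'e']
'd': index 2 in ['c', 'b', 'd', 'e'] -> ['d', 'c', 'b', 'e']
'd': index 0 in ['d', 'c', 'b', 'e'] -> ['d', 'c', 'b', 'e']
'e': index 3 in ['d', 'c', 'b', 'e'] -> ['e', 'd', 'c', 'b']
'e': index 0 in ['e', 'd', 'c', 'b'] -> ['e', 'd', 'c', 'b']
'c': index 2 in ['e', 'd', 'c', 'b'] -> ['c', 'e', 'd', 'b']
'c': index 0 in ['c', 'e', 'd', 'b'] -> ['c', 'e', 'd', 'b']
'e': index 1 in ['c', 'e', 'd', 'b'] -> ['e', 'c', 'd', 'b']
'e': index 0 in ['e', 'c', 'd', 'b'] -> ['e', 'c', 'd', 'b']
'b': index 3 in ['e', 'c', 'd', 'b'] -> ['b', 'e', 'c', 'd']


Output: [1, 2, 0, 3, 0, 2, 0, 1, 0, 3]


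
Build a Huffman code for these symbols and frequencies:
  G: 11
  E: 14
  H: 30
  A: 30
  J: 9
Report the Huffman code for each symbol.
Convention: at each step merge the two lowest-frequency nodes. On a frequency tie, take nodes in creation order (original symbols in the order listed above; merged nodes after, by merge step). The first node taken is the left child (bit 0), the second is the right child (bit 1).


Huffman tree construction:
Step 1: Merge J(9) + G(11) = 20
Step 2: Merge E(14) + (J+G)(20) = 34
Step 3: Merge H(30) + A(30) = 60
Step 4: Merge (E+(J+G))(34) + (H+A)(60) = 94
Read each symbol's code off the tree from the root (left child = 0, right child = 1).

Codes:
  G: 011 (length 3)
  E: 00 (length 2)
  H: 10 (length 2)
  A: 11 (length 2)
  J: 010 (length 3)
Average code length: 208/94 = 2.2128 bits/symbol


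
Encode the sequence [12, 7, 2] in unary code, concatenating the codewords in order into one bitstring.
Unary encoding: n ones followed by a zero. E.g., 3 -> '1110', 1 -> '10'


Encode each number as n ones followed by a terminating 0:
  12 -> 1111111111110 (13 bits)
  7 -> 11111110 (8 bits)
  2 -> 110 (3 bits)
Total length = 13 + 8 + 3 = 24 bits.

Unary([12, 7, 2]) = 111111111111011111110110 (24 bits)


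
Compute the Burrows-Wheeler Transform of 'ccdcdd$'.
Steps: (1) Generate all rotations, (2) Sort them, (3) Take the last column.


Rotations (sorted):
  0: $ccdcdd -> last char: d
  1: ccdcdd$ -> last char: $
  2: cdcdd$c -> last char: c
  3: cdd$ccd -> last char: d
  4: d$ccdcd -> last char: d
  5: dcdd$cc -> last char: c
  6: dd$ccdc -> last char: c


BWT = d$cddcc


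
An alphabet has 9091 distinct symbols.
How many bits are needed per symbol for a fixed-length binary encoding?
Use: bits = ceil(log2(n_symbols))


log2(9091) = 13.1502
Bracket: 2^13 = 8192 < 9091 <= 2^14 = 16384
So ceil(log2(9091)) = 14

bits = ceil(log2(9091)) = ceil(13.1502) = 14 bits


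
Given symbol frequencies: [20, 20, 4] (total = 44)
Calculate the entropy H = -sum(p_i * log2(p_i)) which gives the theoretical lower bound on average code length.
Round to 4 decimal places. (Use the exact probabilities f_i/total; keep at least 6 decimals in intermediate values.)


Per-symbol terms -p_i * log2(p_i) with p_i = f_i/44:
  p = 20/44 = 0.454545: log2(p) = -1.137504, -p*log2(p) = 0.517047
  p = 20/44 = 0.454545: log2(p) = -1.137504, -p*log2(p) = 0.517047
  p = 4/44 = 0.090909: log2(p) = -3.459432, -p*log2(p) = 0.314494
H = 0.517047 + 0.517047 + 0.314494 = 1.348588

H = 1.3486 bits/symbol


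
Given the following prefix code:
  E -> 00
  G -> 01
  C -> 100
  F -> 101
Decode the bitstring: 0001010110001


Decoding step by step:
Bits 00 -> E
Bits 01 -> G
Bits 01 -> G
Bits 01 -> G
Bits 100 -> C
Bits 01 -> G


Decoded message: EGGGCG


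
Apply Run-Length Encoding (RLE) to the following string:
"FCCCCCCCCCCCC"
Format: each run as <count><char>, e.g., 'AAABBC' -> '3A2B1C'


Scanning runs left to right:
  i=0: run of 'F' x 1 -> '1F'
  i=1: run of 'C' x 12 -> '12C'

RLE = 1F12C


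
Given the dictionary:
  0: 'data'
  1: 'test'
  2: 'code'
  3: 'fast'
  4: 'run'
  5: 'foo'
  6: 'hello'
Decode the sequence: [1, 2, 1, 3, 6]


Look up each index in the dictionary:
  1 -> 'test'
  2 -> 'code'
  1 -> 'test'
  3 -> 'fast'
  6 -> 'hello'

Decoded: "test code test fast hello"


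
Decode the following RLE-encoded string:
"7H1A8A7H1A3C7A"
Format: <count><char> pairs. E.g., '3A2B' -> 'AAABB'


Expanding each <count><char> pair:
  7H -> 'HHHHHHH'
  1A -> 'A'
  8A -> 'AAAAAAAA'
  7H -> 'HHHHHHH'
  1A -> 'A'
  3C -> 'CCC'
  7A -> 'AAAAAAA'

Decoded = HHHHHHHAAAAAAAAAHHHHHHHACCCAAAAAAA


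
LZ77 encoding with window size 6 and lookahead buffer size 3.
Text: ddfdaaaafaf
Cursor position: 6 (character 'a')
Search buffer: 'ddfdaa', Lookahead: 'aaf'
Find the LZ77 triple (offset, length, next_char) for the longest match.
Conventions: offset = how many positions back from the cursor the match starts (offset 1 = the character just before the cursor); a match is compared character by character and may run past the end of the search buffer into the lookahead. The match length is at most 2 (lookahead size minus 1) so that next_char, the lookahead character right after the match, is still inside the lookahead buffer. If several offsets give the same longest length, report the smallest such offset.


Try each offset into the search buffer:
  offset=1 (pos 5, char 'a'): match length 2
  offset=2 (pos 4, char 'a'): match length 2
  offset=3 (pos 3, char 'd'): match length 0
  offset=4 (pos 2, char 'f'): match length 0
  offset=5 (pos 1, char 'd'): match length 0
  offset=6 (pos 0, char 'd'): match length 0
Longest match has length 2, found at offsets 1, 2; take the smallest, offset 1.
next_char = character at position 6 + 2 = 8 -> 'f'

Best match: offset=1, length=2 (matching 'aa' starting at position 5)
LZ77 triple: (1, 2, 'f')


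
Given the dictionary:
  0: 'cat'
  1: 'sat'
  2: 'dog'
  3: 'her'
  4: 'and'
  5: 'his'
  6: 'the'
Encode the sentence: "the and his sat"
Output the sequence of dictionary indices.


Look up each word in the dictionary:
  'the' -> 6
  'and' -> 4
  'his' -> 5
  'sat' -> 1

Encoded: [6, 4, 5, 1]


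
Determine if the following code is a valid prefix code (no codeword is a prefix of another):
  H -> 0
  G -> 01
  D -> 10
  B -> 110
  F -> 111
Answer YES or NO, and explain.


Checking each pair (does one codeword prefix another?):
  H='0' vs G='01': prefix -- VIOLATION

NO -- this is NOT a valid prefix code. H (0) is a prefix of G (01).


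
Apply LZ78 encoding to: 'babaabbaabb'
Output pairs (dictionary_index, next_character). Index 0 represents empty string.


LZ78 encoding steps:
Dictionary: {0: ''}
Step 1: w='' (idx 0), next='b' -> output (0, 'b'), add 'b' as idx 1
Step 2: w='' (idx 0), next='a' -> output (0, 'a'), add 'a' as idx 2
Step 3: w='b' (idx 1), next='a' -> output (1, 'a'), add 'ba' as idx 3
Step 4: w='a' (idx 2), next='b' -> output (2, 'b'), add 'ab' as idx 4
Step 5: w='ba' (idx 3), next='a' -> output (3, 'a'), add 'baa' as idx 5
Step 6: w='b' (idx 1), next='b' -> output (1, 'b'), add 'bb' as idx 6


Encoded: [(0, 'b'), (0, 'a'), (1, 'a'), (2, 'b'), (3, 'a'), (1, 'b')]


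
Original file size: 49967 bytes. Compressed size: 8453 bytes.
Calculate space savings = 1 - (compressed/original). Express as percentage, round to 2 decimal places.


ratio = compressed/original = 8453/49967 = 0.169172
savings = 1 - ratio = 1 - 0.169172 = 0.830828
as a percentage: 0.830828 * 100 = 83.08%

Space savings = 1 - 8453/49967 = 83.08%


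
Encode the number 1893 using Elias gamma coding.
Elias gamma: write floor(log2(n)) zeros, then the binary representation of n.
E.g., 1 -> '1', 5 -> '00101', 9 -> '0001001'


num_bits = floor(log2(1893)) + 1 = 11
leading_zeros = num_bits - 1 = 10
binary(1893) = 11101100101

Elias gamma(1893) = '0000000000' + '11101100101' = 000000000011101100101 (21 bits)


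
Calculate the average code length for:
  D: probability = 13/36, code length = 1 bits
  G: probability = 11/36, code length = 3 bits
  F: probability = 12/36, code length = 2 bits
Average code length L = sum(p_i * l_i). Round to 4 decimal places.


Weighted contributions p_i * l_i:
  D: (13/36) * 1 = 13/36
  G: (11/36) * 3 = 33/36
  F: (12/36) * 2 = 24/36
Sum = (13 + 33 + 24)/36 = 70/36

L = 70/36 = 1.9444 bits/symbol


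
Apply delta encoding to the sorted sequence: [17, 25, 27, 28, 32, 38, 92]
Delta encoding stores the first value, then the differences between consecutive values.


First value: 17
Deltas:
  25 - 17 = 8
  27 - 25 = 2
  28 - 27 = 1
  32 - 28 = 4
  38 - 32 = 6
  92 - 38 = 54


Delta encoded: [17, 8, 2, 1, 4, 6, 54]


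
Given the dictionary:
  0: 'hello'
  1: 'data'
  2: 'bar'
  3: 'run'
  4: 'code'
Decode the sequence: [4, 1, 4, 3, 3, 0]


Look up each index in the dictionary:
  4 -> 'code'
  1 -> 'data'
  4 -> 'code'
  3 -> 'run'
  3 -> 'run'
  0 -> 'hello'

Decoded: "code data code run run hello"


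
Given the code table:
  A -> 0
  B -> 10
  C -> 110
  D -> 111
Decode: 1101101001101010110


Decoding:
110 -> C
110 -> C
10 -> B
0 -> A
110 -> C
10 -> B
10 -> B
110 -> C


Result: CCBACBBC


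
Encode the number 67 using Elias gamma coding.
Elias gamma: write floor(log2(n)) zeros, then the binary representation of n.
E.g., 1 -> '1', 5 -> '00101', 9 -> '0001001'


num_bits = floor(log2(67)) + 1 = 7
leading_zeros = num_bits - 1 = 6
binary(67) = 1000011

Elias gamma(67) = '000000' + '1000011' = 0000001000011 (13 bits)


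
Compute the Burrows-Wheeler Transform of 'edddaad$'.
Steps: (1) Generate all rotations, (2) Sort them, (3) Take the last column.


Rotations (sorted):
  0: $edddaad -> last char: d
  1: aad$eddd -> last char: d
  2: ad$eddda -> last char: a
  3: d$edddaa -> last char: a
  4: daad$edd -> last char: d
  5: ddaad$ed -> last char: d
  6: dddaad$e -> last char: e
  7: edddaad$ -> last char: $


BWT = ddaadde$


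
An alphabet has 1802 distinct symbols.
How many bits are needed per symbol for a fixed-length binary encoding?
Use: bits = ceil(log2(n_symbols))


log2(1802) = 10.8154
Bracket: 2^10 = 1024 < 1802 <= 2^11 = 2048
So ceil(log2(1802)) = 11

bits = ceil(log2(1802)) = ceil(10.8154) = 11 bits


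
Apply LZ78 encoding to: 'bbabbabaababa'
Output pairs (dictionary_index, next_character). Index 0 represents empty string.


LZ78 encoding steps:
Dictionary: {0: ''}
Step 1: w='' (idx 0), next='b' -> output (0, 'b'), add 'b' as idx 1
Step 2: w='b' (idx 1), next='a' -> output (1, 'a'), add 'ba' as idx 2
Step 3: w='b' (idx 1), next='b' -> output (1, 'b'), add 'bb' as idx 3
Step 4: w='' (idx 0), next='a' -> output (0, 'a'), add 'a' as idx 4
Step 5: w='ba' (idx 2), next='a' -> output (2, 'a'), add 'baa' as idx 5
Step 6: w='ba' (idx 2), next='b' -> output (2, 'b'), add 'bab' as idx 6
Step 7: w='a' (idx 4), end of input -> output (4, '')


Encoded: [(0, 'b'), (1, 'a'), (1, 'b'), (0, 'a'), (2, 'a'), (2, 'b'), (4, '')]


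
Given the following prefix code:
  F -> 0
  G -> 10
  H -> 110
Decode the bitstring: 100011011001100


Decoding step by step:
Bits 10 -> G
Bits 0 -> F
Bits 0 -> F
Bits 110 -> H
Bits 110 -> H
Bits 0 -> F
Bits 110 -> H
Bits 0 -> F


Decoded message: GFFHHFHF


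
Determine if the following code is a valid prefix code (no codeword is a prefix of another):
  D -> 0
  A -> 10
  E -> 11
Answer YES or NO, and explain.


Checking each pair (does one codeword prefix another?):
  D='0' vs A='10': no prefix
  D='0' vs E='11': no prefix
  A='10' vs D='0': no prefix
  A='10' vs E='11': no prefix
  E='11' vs D='0': no prefix
  E='11' vs A='10': no prefix
No violation found over all pairs.

YES -- this is a valid prefix code. No codeword is a prefix of any other codeword.


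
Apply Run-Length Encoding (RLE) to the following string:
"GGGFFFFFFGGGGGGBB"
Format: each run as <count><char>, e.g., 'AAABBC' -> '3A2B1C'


Scanning runs left to right:
  i=0: run of 'G' x 3 -> '3G'
  i=3: run of 'F' x 6 -> '6F'
  i=9: run of 'G' x 6 -> '6G'
  i=15: run of 'B' x 2 -> '2B'

RLE = 3G6F6G2B


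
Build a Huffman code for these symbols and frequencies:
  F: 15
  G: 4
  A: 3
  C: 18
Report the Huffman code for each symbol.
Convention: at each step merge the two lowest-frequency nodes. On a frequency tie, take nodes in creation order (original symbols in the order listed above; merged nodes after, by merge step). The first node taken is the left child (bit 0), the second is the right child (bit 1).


Huffman tree construction:
Step 1: Merge A(3) + G(4) = 7
Step 2: Merge (A+G)(7) + F(15) = 22
Step 3: Merge C(18) + ((A+G)+F)(22) = 40
Read each symbol's code off the tree from the root (left child = 0, right child = 1).

Codes:
  F: 11 (length 2)
  G: 101 (length 3)
  A: 100 (length 3)
  C: 0 (length 1)
Average code length: 69/40 = 1.7250 bits/symbol


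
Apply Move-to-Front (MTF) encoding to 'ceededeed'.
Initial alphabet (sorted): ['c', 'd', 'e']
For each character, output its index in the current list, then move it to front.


MTF encoding:
'c': index 0 in ['c', 'd', 'e'] -> ['c', 'd', 'e']
'e': index 2 in ['c', 'd', 'e'] -> ['e', 'c', 'd']
'e': index 0 in ['e', 'c', 'd'] -> ['e', 'c', 'd']
'd': index 2 in ['e', 'c', 'd'] -> ['d', 'e', 'c']
'e': index 1 in ['d', 'e', 'c'] -> ['e', 'd', 'c']
'd': index 1 in ['e', 'd', 'c'] -> ['d', 'e', 'c']
'e': index 1 in ['d', 'e', 'c'] -> ['e', 'd', 'c']
'e': index 0 in ['e', 'd', 'c'] -> ['e', 'd', 'c']
'd': index 1 in ['e', 'd', 'c'] -> ['d', 'e', 'c']


Output: [0, 2, 0, 2, 1, 1, 1, 0, 1]


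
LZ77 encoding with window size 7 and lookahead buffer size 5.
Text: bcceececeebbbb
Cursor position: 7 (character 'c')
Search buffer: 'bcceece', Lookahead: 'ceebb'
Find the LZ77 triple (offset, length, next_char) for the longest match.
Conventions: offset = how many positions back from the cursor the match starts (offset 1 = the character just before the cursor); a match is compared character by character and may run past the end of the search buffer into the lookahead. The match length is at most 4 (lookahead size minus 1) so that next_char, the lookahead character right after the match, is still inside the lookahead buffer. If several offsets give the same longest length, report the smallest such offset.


Try each offset into the search buffer:
  offset=1 (pos 6, char 'e'): match length 0
  offset=2 (pos 5, char 'c'): match length 2
  offset=3 (pos 4, char 'e'): match length 0
  offset=4 (pos 3, char 'e'): match length 0
  offset=5 (pos 2, char 'c'): match length 3
  offset=6 (pos 1, char 'c'): match length 1
  offset=7 (pos 0, char 'b'): match length 0
Longest match has length 3 at offset 5.
next_char = character at position 7 + 3 = 10 -> 'b'

Best match: offset=5, length=3 (matching 'cee' starting at position 2)
LZ77 triple: (5, 3, 'b')


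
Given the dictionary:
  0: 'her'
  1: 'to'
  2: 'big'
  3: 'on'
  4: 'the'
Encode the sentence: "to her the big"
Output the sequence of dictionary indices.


Look up each word in the dictionary:
  'to' -> 1
  'her' -> 0
  'the' -> 4
  'big' -> 2

Encoded: [1, 0, 4, 2]


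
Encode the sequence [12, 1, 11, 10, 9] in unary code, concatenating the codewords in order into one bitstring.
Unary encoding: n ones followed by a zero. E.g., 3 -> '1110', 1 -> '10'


Encode each number as n ones followed by a terminating 0:
  12 -> 1111111111110 (13 bits)
  1 -> 10 (2 bits)
  11 -> 111111111110 (12 bits)
  10 -> 11111111110 (11 bits)
  9 -> 1111111110 (10 bits)
Total length = 13 + 2 + 12 + 11 + 10 = 48 bits.

Unary([12, 1, 11, 10, 9]) = 111111111111010111111111110111111111101111111110 (48 bits)


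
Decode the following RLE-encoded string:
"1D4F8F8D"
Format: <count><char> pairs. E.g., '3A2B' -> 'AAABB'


Expanding each <count><char> pair:
  1D -> 'D'
  4F -> 'FFFF'
  8F -> 'FFFFFFFF'
  8D -> 'DDDDDDDD'

Decoded = DFFFFFFFFFFFFDDDDDDDD


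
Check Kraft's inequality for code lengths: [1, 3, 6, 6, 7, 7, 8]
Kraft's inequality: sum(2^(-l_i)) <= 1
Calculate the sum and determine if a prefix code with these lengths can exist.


Sum = 2^(-1) + 2^(-3) + 2^(-6) + 2^(-6) + 2^(-7) + 2^(-7) + 2^(-8)
    = 0.5 + 0.125 + 0.015625 + 0.015625 + 0.0078125 + 0.0078125 + 0.00390625
    = 173/256 = 0.67578125
Since 0.67578125 <= 1, Kraft's inequality IS satisfied.
A prefix code with these lengths CAN exist.

Kraft sum = 0.67578125. Satisfied.


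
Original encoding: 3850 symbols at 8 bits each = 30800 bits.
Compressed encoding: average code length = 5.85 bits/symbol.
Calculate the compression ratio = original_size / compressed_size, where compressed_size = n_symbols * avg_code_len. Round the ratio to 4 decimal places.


original_size = n_symbols * orig_bits = 3850 * 8 = 30800 bits
compressed_size = n_symbols * avg_code_len = 3850 * 5.85 = 22522.5 bits
ratio = original_size / compressed_size = 30800 / 22522.5 = 1.3675

Compression ratio = 1.3675


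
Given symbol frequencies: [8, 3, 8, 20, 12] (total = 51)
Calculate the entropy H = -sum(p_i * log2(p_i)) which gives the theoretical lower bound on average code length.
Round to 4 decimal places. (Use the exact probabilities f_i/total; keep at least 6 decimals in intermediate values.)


Per-symbol terms -p_i * log2(p_i) with p_i = f_i/51:
  p = 8/51 = 0.156863: log2(p) = -2.672425, -p*log2(p) = 0.419204
  p = 3/51 = 0.058824: log2(p) = -4.087463, -p*log2(p) = 0.240439
  p = 8/51 = 0.156863: log2(p) = -2.672425, -p*log2(p) = 0.419204
  p = 20/51 = 0.392157: log2(p) = -1.350497, -p*log2(p) = 0.529607
  p = 12/51 = 0.235294: log2(p) = -2.087463, -p*log2(p) = 0.491168
H = 0.419204 + 0.240439 + 0.419204 + 0.529607 + 0.491168 = 2.099622

H = 2.0996 bits/symbol


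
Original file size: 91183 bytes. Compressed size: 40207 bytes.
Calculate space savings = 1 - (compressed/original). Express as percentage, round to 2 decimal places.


ratio = compressed/original = 40207/91183 = 0.440948
savings = 1 - ratio = 1 - 0.440948 = 0.559052
as a percentage: 0.559052 * 100 = 55.91%

Space savings = 1 - 40207/91183 = 55.91%


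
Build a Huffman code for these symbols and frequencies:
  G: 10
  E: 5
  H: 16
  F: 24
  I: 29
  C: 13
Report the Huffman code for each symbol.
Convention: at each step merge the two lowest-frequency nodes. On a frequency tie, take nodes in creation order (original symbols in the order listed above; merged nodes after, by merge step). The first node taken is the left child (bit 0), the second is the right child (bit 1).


Huffman tree construction:
Step 1: Merge E(5) + G(10) = 15
Step 2: Merge C(13) + (E+G)(15) = 28
Step 3: Merge H(16) + F(24) = 40
Step 4: Merge (C+(E+G))(28) + I(29) = 57
Step 5: Merge (H+F)(40) + ((C+(E+G))+I)(57) = 97
Read each symbol's code off the tree from the root (left child = 0, right child = 1).

Codes:
  G: 1011 (length 4)
  E: 1010 (length 4)
  H: 00 (length 2)
  F: 01 (length 2)
  I: 11 (length 2)
  C: 100 (length 3)
Average code length: 237/97 = 2.4433 bits/symbol


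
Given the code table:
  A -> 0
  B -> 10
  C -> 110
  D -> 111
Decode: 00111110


Decoding:
0 -> A
0 -> A
111 -> D
110 -> C


Result: AADC


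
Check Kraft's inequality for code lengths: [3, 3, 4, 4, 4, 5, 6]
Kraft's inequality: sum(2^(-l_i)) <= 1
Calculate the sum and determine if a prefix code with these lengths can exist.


Sum = 2^(-3) + 2^(-3) + 2^(-4) + 2^(-4) + 2^(-4) + 2^(-5) + 2^(-6)
    = 0.125 + 0.125 + 0.0625 + 0.0625 + 0.0625 + 0.03125 + 0.015625
    = 31/64 = 0.484375
Since 0.484375 <= 1, Kraft's inequality IS satisfied.
A prefix code with these lengths CAN exist.

Kraft sum = 0.484375. Satisfied.


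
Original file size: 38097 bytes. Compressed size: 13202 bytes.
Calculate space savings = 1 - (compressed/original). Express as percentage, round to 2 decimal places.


ratio = compressed/original = 13202/38097 = 0.346536
savings = 1 - ratio = 1 - 0.346536 = 0.653464
as a percentage: 0.653464 * 100 = 65.35%

Space savings = 1 - 13202/38097 = 65.35%


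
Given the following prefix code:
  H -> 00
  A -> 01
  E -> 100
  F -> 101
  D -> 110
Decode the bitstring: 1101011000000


Decoding step by step:
Bits 110 -> D
Bits 101 -> F
Bits 100 -> E
Bits 00 -> H
Bits 00 -> H


Decoded message: DFEHH


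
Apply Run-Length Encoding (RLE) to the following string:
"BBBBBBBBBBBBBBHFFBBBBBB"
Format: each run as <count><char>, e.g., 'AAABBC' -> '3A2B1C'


Scanning runs left to right:
  i=0: run of 'B' x 14 -> '14B'
  i=14: run of 'H' x 1 -> '1H'
  i=15: run of 'F' x 2 -> '2F'
  i=17: run of 'B' x 6 -> '6B'

RLE = 14B1H2F6B


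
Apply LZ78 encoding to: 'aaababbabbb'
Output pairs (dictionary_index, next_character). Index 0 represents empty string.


LZ78 encoding steps:
Dictionary: {0: ''}
Step 1: w='' (idx 0), next='a' -> output (0, 'a'), add 'a' as idx 1
Step 2: w='a' (idx 1), next='a' -> output (1, 'a'), add 'aa' as idx 2
Step 3: w='' (idx 0), next='b' -> output (0, 'b'), add 'b' as idx 3
Step 4: w='a' (idx 1), next='b' -> output (1, 'b'), add 'ab' as idx 4
Step 5: w='b' (idx 3), next='a' -> output (3, 'a'), add 'ba' as idx 5
Step 6: w='b' (idx 3), next='b' -> output (3, 'b'), add 'bb' as idx 6
Step 7: w='b' (idx 3), end of input -> output (3, '')


Encoded: [(0, 'a'), (1, 'a'), (0, 'b'), (1, 'b'), (3, 'a'), (3, 'b'), (3, '')]


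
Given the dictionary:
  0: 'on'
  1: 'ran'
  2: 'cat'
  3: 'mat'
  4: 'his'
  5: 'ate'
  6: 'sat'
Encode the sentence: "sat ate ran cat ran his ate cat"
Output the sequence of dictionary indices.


Look up each word in the dictionary:
  'sat' -> 6
  'ate' -> 5
  'ran' -> 1
  'cat' -> 2
  'ran' -> 1
  'his' -> 4
  'ate' -> 5
  'cat' -> 2

Encoded: [6, 5, 1, 2, 1, 4, 5, 2]


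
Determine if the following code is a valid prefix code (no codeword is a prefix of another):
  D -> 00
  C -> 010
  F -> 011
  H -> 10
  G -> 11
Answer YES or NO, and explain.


Checking each pair (does one codeword prefix another?):
  D='00' vs C='010': no prefix
  D='00' vs F='011': no prefix
  D='00' vs H='10': no prefix
  D='00' vs G='11': no prefix
  C='010' vs D='00': no prefix
  C='010' vs F='011': no prefix
  C='010' vs H='10': no prefix
  C='010' vs G='11': no prefix
  F='011' vs D='00': no prefix
  F='011' vs C='010': no prefix
  F='011' vs H='10': no prefix
  F='011' vs G='11': no prefix
  H='10' vs D='00': no prefix
  H='10' vs C='010': no prefix
  H='10' vs F='011': no prefix
  H='10' vs G='11': no prefix
  G='11' vs D='00': no prefix
  G='11' vs C='010': no prefix
  G='11' vs F='011': no prefix
  G='11' vs H='10': no prefix
No violation found over all pairs.

YES -- this is a valid prefix code. No codeword is a prefix of any other codeword.


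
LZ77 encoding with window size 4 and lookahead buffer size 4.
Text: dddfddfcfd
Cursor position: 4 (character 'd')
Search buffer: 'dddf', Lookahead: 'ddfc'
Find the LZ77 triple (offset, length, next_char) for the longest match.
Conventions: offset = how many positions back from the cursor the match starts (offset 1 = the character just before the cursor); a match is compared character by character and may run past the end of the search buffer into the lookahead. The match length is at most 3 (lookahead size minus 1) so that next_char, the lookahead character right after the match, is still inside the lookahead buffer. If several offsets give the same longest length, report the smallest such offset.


Try each offset into the search buffer:
  offset=1 (pos 3, char 'f'): match length 0
  offset=2 (pos 2, char 'd'): match length 1
  offset=3 (pos 1, char 'd'): match length 3
  offset=4 (pos 0, char 'd'): match length 2
Longest match has length 3 at offset 3.
next_char = character at position 4 + 3 = 7 -> 'c'

Best match: offset=3, length=3 (matching 'ddf' starting at position 1)
LZ77 triple: (3, 3, 'c')


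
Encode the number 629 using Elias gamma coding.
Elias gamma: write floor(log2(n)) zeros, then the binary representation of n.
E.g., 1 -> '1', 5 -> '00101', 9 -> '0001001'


num_bits = floor(log2(629)) + 1 = 10
leading_zeros = num_bits - 1 = 9
binary(629) = 1001110101

Elias gamma(629) = '000000000' + '1001110101' = 0000000001001110101 (19 bits)


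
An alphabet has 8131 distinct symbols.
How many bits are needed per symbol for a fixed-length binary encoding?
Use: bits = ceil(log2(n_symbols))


log2(8131) = 12.9892
Bracket: 2^12 = 4096 < 8131 <= 2^13 = 8192
So ceil(log2(8131)) = 13

bits = ceil(log2(8131)) = ceil(12.9892) = 13 bits


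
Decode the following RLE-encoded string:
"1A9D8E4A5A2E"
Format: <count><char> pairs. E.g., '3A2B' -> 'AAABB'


Expanding each <count><char> pair:
  1A -> 'A'
  9D -> 'DDDDDDDDD'
  8E -> 'EEEEEEEE'
  4A -> 'AAAA'
  5A -> 'AAAAA'
  2E -> 'EE'

Decoded = ADDDDDDDDDEEEEEEEEAAAAAAAAAEE


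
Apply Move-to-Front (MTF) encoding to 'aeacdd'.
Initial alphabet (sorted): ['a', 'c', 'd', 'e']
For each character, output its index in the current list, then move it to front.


MTF encoding:
'a': index 0 in ['a', 'c', 'd', 'e'] -> ['a', 'c', 'd', 'e']
'e': index 3 in ['a', 'c', 'd', 'e'] -> ['e', 'a', 'c', 'd']
'a': index 1 in ['e', 'a', 'c', 'd'] -> ['a', 'e', 'c', 'd']
'c': index 2 in ['a', 'e', 'c', 'd'] -> ['c', 'a', 'e', 'd']
'd': index 3 in ['c', 'a', 'e', 'd'] -> ['d', 'c', 'a', 'e']
'd': index 0 in ['d', 'c', 'a', 'e'] -> ['d', 'c', 'a', 'e']


Output: [0, 3, 1, 2, 3, 0]


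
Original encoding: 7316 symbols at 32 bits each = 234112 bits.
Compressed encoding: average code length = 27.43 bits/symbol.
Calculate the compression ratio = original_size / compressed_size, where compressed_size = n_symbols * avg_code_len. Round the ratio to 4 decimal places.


original_size = n_symbols * orig_bits = 7316 * 32 = 234112 bits
compressed_size = n_symbols * avg_code_len = 7316 * 27.43 = 200677.88 bits
ratio = original_size / compressed_size = 234112 / 200677.88 = 1.1666

Compression ratio = 1.1666


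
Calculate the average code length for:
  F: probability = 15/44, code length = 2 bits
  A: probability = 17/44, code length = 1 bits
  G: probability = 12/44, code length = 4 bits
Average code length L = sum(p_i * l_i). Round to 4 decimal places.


Weighted contributions p_i * l_i:
  F: (15/44) * 2 = 30/44
  A: (17/44) * 1 = 17/44
  G: (12/44) * 4 = 48/44
Sum = (30 + 17 + 48)/44 = 95/44

L = 95/44 = 2.1591 bits/symbol


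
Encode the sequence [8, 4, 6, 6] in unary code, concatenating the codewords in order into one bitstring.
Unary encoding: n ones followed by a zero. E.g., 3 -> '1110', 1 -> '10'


Encode each number as n ones followed by a terminating 0:
  8 -> 111111110 (9 bits)
  4 -> 11110 (5 bits)
  6 -> 1111110 (7 bits)
  6 -> 1111110 (7 bits)
Total length = 9 + 5 + 7 + 7 = 28 bits.

Unary([8, 4, 6, 6]) = 1111111101111011111101111110 (28 bits)


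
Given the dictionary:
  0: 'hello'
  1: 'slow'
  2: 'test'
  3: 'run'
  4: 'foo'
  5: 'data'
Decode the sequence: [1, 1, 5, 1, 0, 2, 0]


Look up each index in the dictionary:
  1 -> 'slow'
  1 -> 'slow'
  5 -> 'data'
  1 -> 'slow'
  0 -> 'hello'
  2 -> 'test'
  0 -> 'hello'

Decoded: "slow slow data slow hello test hello"


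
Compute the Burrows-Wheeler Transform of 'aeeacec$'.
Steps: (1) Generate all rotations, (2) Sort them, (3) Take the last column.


Rotations (sorted):
  0: $aeeacec -> last char: c
  1: acec$aee -> last char: e
  2: aeeacec$ -> last char: $
  3: c$aeeace -> last char: e
  4: cec$aeea -> last char: a
  5: eacec$ae -> last char: e
  6: ec$aeeac -> last char: c
  7: eeacec$a -> last char: a


BWT = ce$eaeca


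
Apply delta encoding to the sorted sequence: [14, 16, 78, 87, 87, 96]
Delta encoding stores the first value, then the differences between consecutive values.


First value: 14
Deltas:
  16 - 14 = 2
  78 - 16 = 62
  87 - 78 = 9
  87 - 87 = 0
  96 - 87 = 9


Delta encoded: [14, 2, 62, 9, 0, 9]


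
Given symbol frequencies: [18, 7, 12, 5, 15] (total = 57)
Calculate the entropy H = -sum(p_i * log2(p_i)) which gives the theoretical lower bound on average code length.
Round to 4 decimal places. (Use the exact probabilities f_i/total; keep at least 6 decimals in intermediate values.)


Per-symbol terms -p_i * log2(p_i) with p_i = f_i/57:
  p = 18/57 = 0.315789: log2(p) = -1.662965, -p*log2(p) = 0.525147
  p = 7/57 = 0.122807: log2(p) = -3.025535, -p*log2(p) = 0.371557
  p = 12/57 = 0.210526: log2(p) = -2.247928, -p*log2(p) = 0.473248
  p = 5/57 = 0.087719: log2(p) = -3.510962, -p*log2(p) = 0.307979
  p = 15/57 = 0.263158: log2(p) = -1.925999, -p*log2(p) = 0.506842
H = 0.525147 + 0.371557 + 0.473248 + 0.307979 + 0.506842 = 2.184773

H = 2.1848 bits/symbol


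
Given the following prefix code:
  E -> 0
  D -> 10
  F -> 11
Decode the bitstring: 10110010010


Decoding step by step:
Bits 10 -> D
Bits 11 -> F
Bits 0 -> E
Bits 0 -> E
Bits 10 -> D
Bits 0 -> E
Bits 10 -> D


Decoded message: DFEEDED


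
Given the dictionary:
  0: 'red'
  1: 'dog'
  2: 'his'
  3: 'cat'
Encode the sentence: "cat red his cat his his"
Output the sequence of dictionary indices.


Look up each word in the dictionary:
  'cat' -> 3
  'red' -> 0
  'his' -> 2
  'cat' -> 3
  'his' -> 2
  'his' -> 2

Encoded: [3, 0, 2, 3, 2, 2]


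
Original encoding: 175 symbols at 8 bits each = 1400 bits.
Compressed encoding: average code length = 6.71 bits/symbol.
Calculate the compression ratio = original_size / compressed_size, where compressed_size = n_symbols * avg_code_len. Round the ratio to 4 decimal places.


original_size = n_symbols * orig_bits = 175 * 8 = 1400 bits
compressed_size = n_symbols * avg_code_len = 175 * 6.71 = 1174.25 bits
ratio = original_size / compressed_size = 1400 / 1174.25 = 1.1923

Compression ratio = 1.1923


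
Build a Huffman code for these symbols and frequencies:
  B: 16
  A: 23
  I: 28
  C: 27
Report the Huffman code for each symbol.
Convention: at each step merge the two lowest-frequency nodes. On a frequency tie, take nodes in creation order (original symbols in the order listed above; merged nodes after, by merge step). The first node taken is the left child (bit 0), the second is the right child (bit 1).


Huffman tree construction:
Step 1: Merge B(16) + A(23) = 39
Step 2: Merge C(27) + I(28) = 55
Step 3: Merge (B+A)(39) + (C+I)(55) = 94
Read each symbol's code off the tree from the root (left child = 0, right child = 1).

Codes:
  B: 00 (length 2)
  A: 01 (length 2)
  I: 11 (length 2)
  C: 10 (length 2)
Average code length: 188/94 = 2.0000 bits/symbol


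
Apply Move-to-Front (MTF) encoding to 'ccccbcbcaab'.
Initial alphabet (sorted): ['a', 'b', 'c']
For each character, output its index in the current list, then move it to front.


MTF encoding:
'c': index 2 in ['a', 'b', 'c'] -> ['c', 'a', 'b']
'c': index 0 in ['c', 'a', 'b'] -> ['c', 'a', 'b']
'c': index 0 in ['c', 'a', 'b'] -> ['c', 'a', 'b']
'c': index 0 in ['c', 'a', 'b'] -> ['c', 'a', 'b']
'b': index 2 in ['c', 'a', 'b'] -> ['b', 'c', 'a']
'c': index 1 in ['b', 'c', 'a'] -> ['c', 'b', 'a']
'b': index 1 in ['c', 'b', 'a'] -> ['b', 'c', 'a']
'c': index 1 in ['b', 'c', 'a'] -> ['c', 'b', 'a']
'a': index 2 in ['c', 'b', 'a'] -> ['a', 'c', 'b']
'a': index 0 in ['a', 'c', 'b'] -> ['a', 'c', 'b']
'b': index 2 in ['a', 'c', 'b'] -> ['b', 'a', 'c']


Output: [2, 0, 0, 0, 2, 1, 1, 1, 2, 0, 2]


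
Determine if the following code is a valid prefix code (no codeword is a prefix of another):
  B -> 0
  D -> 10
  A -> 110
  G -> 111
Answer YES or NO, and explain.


Checking each pair (does one codeword prefix another?):
  B='0' vs D='10': no prefix
  B='0' vs A='110': no prefix
  B='0' vs G='111': no prefix
  D='10' vs B='0': no prefix
  D='10' vs A='110': no prefix
  D='10' vs G='111': no prefix
  A='110' vs B='0': no prefix
  A='110' vs D='10': no prefix
  A='110' vs G='111': no prefix
  G='111' vs B='0': no prefix
  G='111' vs D='10': no prefix
  G='111' vs A='110': no prefix
No violation found over all pairs.

YES -- this is a valid prefix code. No codeword is a prefix of any other codeword.


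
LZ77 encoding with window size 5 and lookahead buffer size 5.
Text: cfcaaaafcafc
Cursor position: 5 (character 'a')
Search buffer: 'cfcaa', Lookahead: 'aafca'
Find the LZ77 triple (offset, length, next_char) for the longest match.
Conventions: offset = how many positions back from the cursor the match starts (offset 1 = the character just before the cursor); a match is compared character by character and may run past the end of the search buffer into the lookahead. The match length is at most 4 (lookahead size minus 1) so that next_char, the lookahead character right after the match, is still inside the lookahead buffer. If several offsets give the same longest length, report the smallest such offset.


Try each offset into the search buffer:
  offset=1 (pos 4, char 'a'): match length 2
  offset=2 (pos 3, char 'a'): match length 2
  offset=3 (pos 2, char 'c'): match length 0
  offset=4 (pos 1, char 'f'): match length 0
  offset=5 (pos 0, char 'c'): match length 0
Longest match has length 2, found at offsets 1, 2; take the smallest, offset 1.
next_char = character at position 5 + 2 = 7 -> 'f'

Best match: offset=1, length=2 (matching 'aa' starting at position 4)
LZ77 triple: (1, 2, 'f')


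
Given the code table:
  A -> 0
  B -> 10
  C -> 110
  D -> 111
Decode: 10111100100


Decoding:
10 -> B
111 -> D
10 -> B
0 -> A
10 -> B
0 -> A


Result: BDBABA


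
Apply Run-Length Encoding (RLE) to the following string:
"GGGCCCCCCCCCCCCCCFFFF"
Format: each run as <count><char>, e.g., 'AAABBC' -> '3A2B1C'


Scanning runs left to right:
  i=0: run of 'G' x 3 -> '3G'
  i=3: run of 'C' x 14 -> '14C'
  i=17: run of 'F' x 4 -> '4F'

RLE = 3G14C4F


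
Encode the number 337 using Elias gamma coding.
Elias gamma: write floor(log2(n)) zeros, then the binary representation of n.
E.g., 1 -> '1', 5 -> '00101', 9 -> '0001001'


num_bits = floor(log2(337)) + 1 = 9
leading_zeros = num_bits - 1 = 8
binary(337) = 101010001

Elias gamma(337) = '00000000' + '101010001' = 00000000101010001 (17 bits)


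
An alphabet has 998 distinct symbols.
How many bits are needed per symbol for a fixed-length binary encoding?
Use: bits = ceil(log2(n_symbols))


log2(998) = 9.9629
Bracket: 2^9 = 512 < 998 <= 2^10 = 1024
So ceil(log2(998)) = 10

bits = ceil(log2(998)) = ceil(9.9629) = 10 bits


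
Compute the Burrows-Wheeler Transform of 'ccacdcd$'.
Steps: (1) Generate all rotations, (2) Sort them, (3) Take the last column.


Rotations (sorted):
  0: $ccacdcd -> last char: d
  1: acdcd$cc -> last char: c
  2: cacdcd$c -> last char: c
  3: ccacdcd$ -> last char: $
  4: cd$ccacd -> last char: d
  5: cdcd$cca -> last char: a
  6: d$ccacdc -> last char: c
  7: dcd$ccac -> last char: c


BWT = dcc$dacc


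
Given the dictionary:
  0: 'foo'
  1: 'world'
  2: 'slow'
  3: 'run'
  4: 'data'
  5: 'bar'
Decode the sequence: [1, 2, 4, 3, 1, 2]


Look up each index in the dictionary:
  1 -> 'world'
  2 -> 'slow'
  4 -> 'data'
  3 -> 'run'
  1 -> 'world'
  2 -> 'slow'

Decoded: "world slow data run world slow"


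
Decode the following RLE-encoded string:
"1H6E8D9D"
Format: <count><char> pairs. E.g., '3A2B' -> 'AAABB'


Expanding each <count><char> pair:
  1H -> 'H'
  6E -> 'EEEEEE'
  8D -> 'DDDDDDDD'
  9D -> 'DDDDDDDDD'

Decoded = HEEEEEEDDDDDDDDDDDDDDDDD


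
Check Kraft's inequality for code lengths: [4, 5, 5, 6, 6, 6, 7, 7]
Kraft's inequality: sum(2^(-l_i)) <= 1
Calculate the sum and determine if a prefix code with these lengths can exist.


Sum = 2^(-4) + 2^(-5) + 2^(-5) + 2^(-6) + 2^(-6) + 2^(-6) + 2^(-7) + 2^(-7)
    = 0.0625 + 0.03125 + 0.03125 + 0.015625 + 0.015625 + 0.015625 + 0.0078125 + 0.0078125
    = 24/128 = 0.1875
Since 0.1875 <= 1, Kraft's inequality IS satisfied.
A prefix code with these lengths CAN exist.

Kraft sum = 0.1875. Satisfied.


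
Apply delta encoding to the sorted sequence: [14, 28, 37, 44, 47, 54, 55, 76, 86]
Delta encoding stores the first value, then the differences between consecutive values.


First value: 14
Deltas:
  28 - 14 = 14
  37 - 28 = 9
  44 - 37 = 7
  47 - 44 = 3
  54 - 47 = 7
  55 - 54 = 1
  76 - 55 = 21
  86 - 76 = 10


Delta encoded: [14, 14, 9, 7, 3, 7, 1, 21, 10]


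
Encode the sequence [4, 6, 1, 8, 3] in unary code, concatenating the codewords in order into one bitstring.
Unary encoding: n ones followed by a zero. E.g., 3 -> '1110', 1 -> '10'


Encode each number as n ones followed by a terminating 0:
  4 -> 11110 (5 bits)
  6 -> 1111110 (7 bits)
  1 -> 10 (2 bits)
  8 -> 111111110 (9 bits)
  3 -> 1110 (4 bits)
Total length = 5 + 7 + 2 + 9 + 4 = 27 bits.

Unary([4, 6, 1, 8, 3]) = 111101111110101111111101110 (27 bits)


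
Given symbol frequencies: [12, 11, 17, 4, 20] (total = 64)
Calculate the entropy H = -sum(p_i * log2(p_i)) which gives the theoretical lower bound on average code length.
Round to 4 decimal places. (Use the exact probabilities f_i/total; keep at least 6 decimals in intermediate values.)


Per-symbol terms -p_i * log2(p_i) with p_i = f_i/64:
  p = 12/64 = 0.187500: log2(p) = -2.415037, -p*log2(p) = 0.452820
  p = 11/64 = 0.171875: log2(p) = -2.540568, -p*log2(p) = 0.436660
  p = 17/64 = 0.265625: log2(p) = -1.912537, -p*log2(p) = 0.508018
  p = 4/64 = 0.062500: log2(p) = -4.000000, -p*log2(p) = 0.250000
  p = 20/64 = 0.312500: log2(p) = -1.678072, -p*log2(p) = 0.524397
H = 0.452820 + 0.436660 + 0.508018 + 0.250000 + 0.524397 = 2.171895

H = 2.1719 bits/symbol


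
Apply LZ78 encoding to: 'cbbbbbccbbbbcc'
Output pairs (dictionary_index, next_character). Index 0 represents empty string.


LZ78 encoding steps:
Dictionary: {0: ''}
Step 1: w='' (idx 0), next='c' -> output (0, 'c'), add 'c' as idx 1
Step 2: w='' (idx 0), next='b' -> output (0, 'b'), add 'b' as idx 2
Step 3: w='b' (idx 2), next='b' -> output (2, 'b'), add 'bb' as idx 3
Step 4: w='bb' (idx 3), next='c' -> output (3, 'c'), add 'bbc' as idx 4
Step 5: w='c' (idx 1), next='b' -> output (1, 'b'), add 'cb' as idx 5
Step 6: w='bb' (idx 3), next='b' -> output (3, 'b'), add 'bbb' as idx 6
Step 7: w='c' (idx 1), next='c' -> output (1, 'c'), add 'cc' as idx 7


Encoded: [(0, 'c'), (0, 'b'), (2, 'b'), (3, 'c'), (1, 'b'), (3, 'b'), (1, 'c')]


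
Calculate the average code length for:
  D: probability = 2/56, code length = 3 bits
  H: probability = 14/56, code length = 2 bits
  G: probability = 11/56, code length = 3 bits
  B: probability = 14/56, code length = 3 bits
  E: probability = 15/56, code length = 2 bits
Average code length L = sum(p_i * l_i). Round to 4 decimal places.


Weighted contributions p_i * l_i:
  D: (2/56) * 3 = 6/56
  H: (14/56) * 2 = 28/56
  G: (11/56) * 3 = 33/56
  B: (14/56) * 3 = 42/56
  E: (15/56) * 2 = 30/56
Sum = (6 + 28 + 33 + 42 + 30)/56 = 139/56

L = 139/56 = 2.4821 bits/symbol
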